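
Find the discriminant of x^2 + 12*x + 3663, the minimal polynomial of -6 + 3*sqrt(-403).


The element -6 + 3*sqrt(-403) has minimal polynomial:
x^2 + 12*x + 3663
Discriminant = (12)^2 - 4*(3663)
= 144 - 14652
= -14508

-14508


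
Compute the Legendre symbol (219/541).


p = 541 is prime, so compute (219/541) with the reciprocity algorithm (Jacobi-symbol steps: pull out 2s via (2/n), flip via reciprocity, reduce):
  reciprocity: (219/541) -> +(541/219)
  reduce: (103/219)
  reciprocity: (103/219) -> -(219/103)
  reduce: (13/103)
  reciprocity: (13/103) -> +(103/13)
  reduce: (12/13)
  pull out 2: (2/13) = -1  (since 13 mod 8 = 5)
  pull out 2: (2/13) = -1  (since 13 mod 8 = 5)
  reciprocity: (3/13) -> +(13/3)
  reduce: (1/3)
  (1/3) = 1
Product of signs = -1
(219/541) = -1

-1


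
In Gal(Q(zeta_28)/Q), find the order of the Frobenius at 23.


The Frobenius at p in Gal(Q(zeta_n)/Q) = (Z/nZ)* is the class of p, so its order is ord_28(23), the smallest k >= 1 with 23^k = 1 mod 28.
n = 28 = 2^2 * 7, phi(28) = 12; the order divides phi(n).
Divisors of 12: 1, 2, 3, 4, 6, 12
Repeated squaring mod 28: 23^1 = 23, 23^2 = 25, 23^4 = 9, 23^8 = 25
Test divisors in increasing order:
  k=1: 23^1 = 23 mod 28
  k=2: 23^2 = 25 mod 28
  k=3: 23^3 = 25 * 23 = 15 mod 28
  k=4: 23^4 = 9 mod 28
  k=6: 23^6 = 9 * 25 = 1 mod 28  <- first divisor giving 1
Order = 6

6


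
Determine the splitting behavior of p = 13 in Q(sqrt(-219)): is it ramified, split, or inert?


K = Q(sqrt(-219)). Since d mod 4 = 1, disc(K) = -219.
Check p | disc: -219 mod 13 = 2.
p does not divide disc. Compute Legendre symbol (d/p):
2^((13-1)/2) mod 13 = -1
(d/p) = -1, so p is inert: (p) stays prime with e=1, f=2, g=1.
Therefore p is inert.

inert


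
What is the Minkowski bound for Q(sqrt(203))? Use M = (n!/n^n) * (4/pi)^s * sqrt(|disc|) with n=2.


d = 203, d mod 4 = 3, so disc(K) = 4d = 812; |disc(K)| = 812
Real quadratic field, so n = 2, s = r2 = 0, r1 = 2
M = (n!/n^n) * (4/pi)^s * sqrt(|disc(K)|) = (2!/2^2) * (4/pi)^0 * sqrt(812)
= 0.5 * 1.000000 * 28.495614
= 14.2478

14.2478


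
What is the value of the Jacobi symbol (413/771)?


Compute (413/771) via quadratic reciprocity:
  reciprocity: (413/771) -> +(771/413)
  reduce: (358/413)
  pull out 2: (2/413) = -1  (since 413 mod 8 = 5)
  reciprocity: (179/413) -> +(413/179)
  reduce: (55/179)
  reciprocity: (55/179) -> -(179/55)
  reduce: (14/55)
  pull out 2: (2/55) = +1  (since 55 mod 8 = 7)
  reciprocity: (7/55) -> -(55/7)
  reduce: (6/7)
  pull out 2: (2/7) = +1  (since 7 mod 8 = 7)
  reciprocity: (3/7) -> -(7/3)
  reduce: (1/3)
  (1/3) = 1
Product of signs = 1

1


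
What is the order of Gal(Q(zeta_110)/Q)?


|Gal(Q(zeta_110)/Q)| = phi(110)
= 40

40


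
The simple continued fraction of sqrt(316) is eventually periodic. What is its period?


Run the CF algorithm for sqrt(316).
a_0 = floor(sqrt(316)) = 17; set m_0=0, q_0=1.
Recurrence: m' = q*a - m,  q' = (d - m'^2)/q,  a' = floor((a_0 + m')/q').
  step 1: m=17, q=27, a=1
  step 2: m=10, q=8, a=3
  step 3: m=14, q=15, a=2
  step 4: m=16, q=4, a=8
  step 5: m=16, q=15, a=2
  step 6: m=14, q=8, a=3
  step 7: m=10, q=27, a=1
  step 8: m=17, q=1, a=34
a_8 = 2*a_0 = 34, so the period closes here.
sqrt(316) = [17; 1, 3, 2, 8, 2, 3, 1, 34]
Period length = 8

8


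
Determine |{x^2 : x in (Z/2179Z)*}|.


For prime p, the number of non-zero quadratic residues is (p-1)/2.
= (2179-1)/2
= 1089

1089


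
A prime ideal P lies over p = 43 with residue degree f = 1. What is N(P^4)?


N(P^a) = p^(a*f)
= 43^(4*1)
= 43^4
= 3418801

3418801


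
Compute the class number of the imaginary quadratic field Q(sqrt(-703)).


K = Q(sqrt(-703)). d mod 4 = 1, so D = disc(K) = d = -703
h(K) equals the number of primitive reduced positive-definite forms (a, b, c) = a*x^2 + b*x*y + c*y^2 with b^2 - 4ac = D,
where reduced means |b| <= a <= c, with b >= 0 whenever |b| = a or a = c, and primitive means gcd(a, b, c) = 1.
Reduced forces 3a^2 <= |D| = 703, so 1 <= a <= 15; b must have the parity of D, and c = (b^2 - D)/(4a) must be an integer >= a.
Enumerate a = 1..15, b in [-a, a]:
  a=1: (1, 1, 176)  [1]
  a=2: (2, -1, 88), (2, 1, 88)  [2]
  a=3: none
  a=4: (4, -1, 44), (4, 1, 44)  [2]
  a=5..6: none
  a=7: (7, -5, 26), (7, 5, 26)  [2]
  a=8: (8, -1, 22), (8, 1, 22)  [2]
  a=9..10: none
  a=11: (11, -1, 16), (11, 1, 16)  [2]
  a=12: none
  a=13: (13, -5, 14), (13, 5, 14)  [2]
  a=14: (14, 9, 14)  [1]
  a=15: none
Total reduced forms: 1 + 2 + 2 + 2 + 2 + 2 + 2 + 1 = 14
h = 14

14


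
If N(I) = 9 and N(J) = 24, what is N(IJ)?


N(IJ) = N(I) * N(J)
= 9 * 24
= 216

216


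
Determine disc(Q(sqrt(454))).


For K = Q(sqrt(d)) with d squarefree: disc(K) = d if d = 1 mod 4, and disc(K) = 4d if d = 2 or 3 mod 4.
Here d = 454, and d mod 4 = 2.
d = 2 mod 4, not 1 (O_K = Z[sqrt(d)]), so disc(K) = 4d = 4 * (454) = 1816

1816


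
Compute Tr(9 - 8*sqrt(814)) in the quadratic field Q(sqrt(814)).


Tr(a + b*sqrt(d)) = (a + b*sqrt(d)) + (a - b*sqrt(d)) = 2a
= 2 * (9)
= 18

18


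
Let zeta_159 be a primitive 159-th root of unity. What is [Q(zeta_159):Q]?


The degree equals Euler's totient phi(159).
159 = 3 * 53
phi(159) = 104

104


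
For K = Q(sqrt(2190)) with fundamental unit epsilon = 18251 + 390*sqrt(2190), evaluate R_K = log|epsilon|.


epsilon = 18251 + 390*sqrt(2190)
= 36502.0000
R = ln(36502.0000)
= 10.5051

10.5051


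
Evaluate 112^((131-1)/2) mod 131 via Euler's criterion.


p = 131 is prime and the exponent is (p-1)/2 = 65, so by Euler's criterion 112^65 = (112/131) = +1 or -1 mod 131.
Compute by square-and-multiply:
  65 = 64 + 1 (binary 1000001)
  Repeated squaring mod 131: 112^1 = 112, 112^2 = 99, 112^4 = 107, 112^8 = 52, 112^16 = 84, 112^32 = 113, 112^64 = 62
  112^65 = 112^64 * 112^1 = 62 * 112 mod 131
    62 * 112 = 6944 = 1 mod 131
  112^65 = 1 mod 131
Result 1: 112 is a quadratic residue mod 131.
112^65 mod 131 = 1

1


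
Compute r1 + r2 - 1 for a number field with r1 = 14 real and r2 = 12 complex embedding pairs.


By Dirichlet's unit theorem:
rank = r1 + r2 - 1
= 14 + 12 - 1
= 25

25


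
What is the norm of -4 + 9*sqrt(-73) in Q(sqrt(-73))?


N(a + b*sqrt(d)) = a^2 - d*b^2
= (-4)^2 - (-73)*(9)^2
= 16 + 5913
= 5929

5929


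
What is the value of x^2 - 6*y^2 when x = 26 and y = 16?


x^2 - d*y^2
= 26^2 - 6*16^2
= 676 - 1536
= -860

-860


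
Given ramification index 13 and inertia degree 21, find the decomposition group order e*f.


|D_P| = e * f
= 13 * 21
= 273

273


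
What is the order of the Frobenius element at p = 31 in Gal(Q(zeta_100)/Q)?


The Frobenius at p in Gal(Q(zeta_n)/Q) = (Z/nZ)* is the class of p, so its order is ord_100(31), the smallest k >= 1 with 31^k = 1 mod 100.
n = 100 = 2^2 * 5^2, phi(100) = 40; the order divides phi(n).
Divisors of 40: 1, 2, 4, 5, 8, 10, 20, 40
Repeated squaring mod 100: 31^1 = 31, 31^2 = 61, 31^4 = 21, 31^8 = 41, 31^16 = 81, 31^32 = 61
Test divisors in increasing order:
  k=1: 31^1 = 31 mod 100
  k=2: 31^2 = 61 mod 100
  k=4: 31^4 = 21 mod 100
  k=5: 31^5 = 21 * 31 = 51 mod 100
  k=8: 31^8 = 41 mod 100
  k=10: 31^10 = 41 * 61 = 1 mod 100  <- first divisor giving 1
Order = 10

10


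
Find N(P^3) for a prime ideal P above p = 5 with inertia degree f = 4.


N(P^a) = p^(a*f)
= 5^(3*4)
= 5^12
= 244140625

244140625


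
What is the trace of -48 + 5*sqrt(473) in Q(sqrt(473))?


Tr(a + b*sqrt(d)) = (a + b*sqrt(d)) + (a - b*sqrt(d)) = 2a
= 2 * (-48)
= -96

-96


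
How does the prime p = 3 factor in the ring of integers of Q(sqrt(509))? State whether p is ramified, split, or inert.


K = Q(sqrt(509)). Since d mod 4 = 1, disc(K) = 509.
Check p | disc: 509 mod 3 = 2.
p does not divide disc. Compute Legendre symbol (d/p):
2^((3-1)/2) mod 3 = -1
(d/p) = -1, so p is inert: (p) stays prime with e=1, f=2, g=1.
Therefore p is inert.

inert


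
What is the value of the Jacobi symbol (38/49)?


Compute (38/49) via quadratic reciprocity:
  pull out 2: (2/49) = +1  (since 49 mod 8 = 1)
  reciprocity: (19/49) -> +(49/19)
  reduce: (11/19)
  reciprocity: (11/19) -> -(19/11)
  reduce: (8/11)
  pull out 2: (2/11) = -1  (since 11 mod 8 = 3)
  pull out 2: (2/11) = -1  (since 11 mod 8 = 3)
  pull out 2: (2/11) = -1  (since 11 mod 8 = 3)
  (1/11) = 1
Product of signs = 1

1


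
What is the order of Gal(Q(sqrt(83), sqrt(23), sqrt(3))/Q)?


The 3 square roots of distinct primes are multiplicatively independent over Q,
so [K:Q] = 2^3 and Gal(K/Q) is isomorphic to (Z/2Z)^3.
|Gal| = 2^3 = 8

8


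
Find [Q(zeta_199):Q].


The degree equals Euler's totient phi(199).
199 = 199
phi(199) = 198

198


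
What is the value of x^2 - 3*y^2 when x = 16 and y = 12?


x^2 - d*y^2
= 16^2 - 3*12^2
= 256 - 432
= -176

-176


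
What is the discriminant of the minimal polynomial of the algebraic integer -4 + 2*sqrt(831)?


The element -4 + 2*sqrt(831) has minimal polynomial:
x^2 + 8*x - 3308
Discriminant = (8)^2 - 4*(-3308)
= 64 + 13232
= 13296

13296


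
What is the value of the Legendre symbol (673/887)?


p = 887 is prime, so compute (673/887) with the reciprocity algorithm (Jacobi-symbol steps: pull out 2s via (2/n), flip via reciprocity, reduce):
  reciprocity: (673/887) -> +(887/673)
  reduce: (214/673)
  pull out 2: (2/673) = +1  (since 673 mod 8 = 1)
  reciprocity: (107/673) -> +(673/107)
  reduce: (31/107)
  reciprocity: (31/107) -> -(107/31)
  reduce: (14/31)
  pull out 2: (2/31) = +1  (since 31 mod 8 = 7)
  reciprocity: (7/31) -> -(31/7)
  reduce: (3/7)
  reciprocity: (3/7) -> -(7/3)
  reduce: (1/3)
  (1/3) = 1
Product of signs = -1
(673/887) = -1

-1


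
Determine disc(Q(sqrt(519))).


For K = Q(sqrt(d)) with d squarefree: disc(K) = d if d = 1 mod 4, and disc(K) = 4d if d = 2 or 3 mod 4.
Here d = 519, and d mod 4 = 3.
d = 3 mod 4, not 1 (O_K = Z[sqrt(d)]), so disc(K) = 4d = 4 * (519) = 2076

2076


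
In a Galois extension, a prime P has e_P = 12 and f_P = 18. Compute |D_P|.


|D_P| = e * f
= 12 * 18
= 216

216


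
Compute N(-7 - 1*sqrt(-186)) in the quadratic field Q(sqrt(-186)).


N(a + b*sqrt(d)) = a^2 - d*b^2
= (-7)^2 - (-186)*(-1)^2
= 49 + 186
= 235

235


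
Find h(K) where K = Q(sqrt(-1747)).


K = Q(sqrt(-1747)). d mod 4 = 1, so D = disc(K) = d = -1747
h(K) equals the number of primitive reduced positive-definite forms (a, b, c) = a*x^2 + b*x*y + c*y^2 with b^2 - 4ac = D,
where reduced means |b| <= a <= c, with b >= 0 whenever |b| = a or a = c, and primitive means gcd(a, b, c) = 1.
Reduced forces 3a^2 <= |D| = 1747, so 1 <= a <= 24; b must have the parity of D, and c = (b^2 - D)/(4a) must be an integer >= a.
Enumerate a = 1..24, b in [-a, a]:
  a=1: (1, 1, 437)  [1]
  a=2..16: none
  a=17: (17, -15, 29), (17, 15, 29)  [2]
  a=18: none
  a=19: (19, -1, 23), (19, 1, 23)  [2]
  a=20..24: none
Total reduced forms: 1 + 2 + 2 = 5
h = 5

5


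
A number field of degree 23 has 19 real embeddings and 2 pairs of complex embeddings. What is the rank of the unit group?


By Dirichlet's unit theorem:
rank = r1 + r2 - 1
= 19 + 2 - 1
= 20

20


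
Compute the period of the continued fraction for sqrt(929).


Run the CF algorithm for sqrt(929).
a_0 = floor(sqrt(929)) = 30; set m_0=0, q_0=1.
Recurrence: m' = q*a - m,  q' = (d - m'^2)/q,  a' = floor((a_0 + m')/q').
  step 1: m=30, q=29, a=2
  step 2: m=28, q=5, a=11
  step 3: m=27, q=40, a=1
  step 4: m=13, q=19, a=2
  step 5: m=25, q=16, a=3
  step 6: m=23, q=25, a=2
  step 7: m=27, q=8, a=7
  step 8: m=29, q=11, a=5
  step 9: m=26, q=23, a=2
  step 10: m=20, q=23, a=2
  step 11: m=26, q=11, a=5
  step 12: m=29, q=8, a=7
  step 13: m=27, q=25, a=2
  step 14: m=23, q=16, a=3
  step 15: m=25, q=19, a=2
  step 16: m=13, q=40, a=1
  step 17: m=27, q=5, a=11
  step 18: m=28, q=29, a=2
  step 19: m=30, q=1, a=60
a_19 = 2*a_0 = 60, so the period closes here.
sqrt(929) = [30; 2, 11, 1, 2, 3, 2, 7, 5, 2, 2, 5, 7, 2, 3, 2, 1, 11, 2, 60]
Period length = 19

19


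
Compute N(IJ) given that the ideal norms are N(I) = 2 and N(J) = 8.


N(IJ) = N(I) * N(J)
= 2 * 8
= 16

16


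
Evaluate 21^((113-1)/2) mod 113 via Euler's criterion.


p = 113 is prime and the exponent is (p-1)/2 = 56, so by Euler's criterion 21^56 = (21/113) = +1 or -1 mod 113.
Compute by square-and-multiply:
  56 = 32 + 16 + 8 (binary 111000)
  Repeated squaring mod 113: 21^1 = 21, 21^2 = 102, 21^4 = 8, 21^8 = 64, 21^16 = 28, 21^32 = 106
  21^56 = 21^32 * 21^16 * 21^8 = 106 * 28 * 64 mod 113
    106 * 28 = 2968 = 30 mod 113
    30 * 64 = 1920 = 112 mod 113
  21^56 = 112 mod 113
Result 112 = p - 1 = -1 mod 113: 21 is a quadratic non-residue mod 113. As a residue in [0, p-1] the value is 112.
21^56 mod 113 = 112

112


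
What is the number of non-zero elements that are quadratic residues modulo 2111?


For prime p, the number of non-zero quadratic residues is (p-1)/2.
= (2111-1)/2
= 1055

1055


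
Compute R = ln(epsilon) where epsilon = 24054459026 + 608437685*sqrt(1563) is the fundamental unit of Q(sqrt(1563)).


epsilon = 24054459026 + 608437685*sqrt(1563)
= 4.8109e+10
R = ln(4.8109e+10)
= 24.5967

24.5967


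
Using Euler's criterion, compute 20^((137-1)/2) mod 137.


p = 137 is prime and the exponent is (p-1)/2 = 68, so by Euler's criterion 20^68 = (20/137) = +1 or -1 mod 137.
Compute by square-and-multiply:
  68 = 64 + 4 (binary 1000100)
  Repeated squaring mod 137: 20^1 = 20, 20^2 = 126, 20^4 = 121, 20^8 = 119, 20^16 = 50, 20^32 = 34, 20^64 = 60
  20^68 = 20^64 * 20^4 = 60 * 121 mod 137
    60 * 121 = 7260 = 136 mod 137
  20^68 = 136 mod 137
Result 136 = p - 1 = -1 mod 137: 20 is a quadratic non-residue mod 137. As a residue in [0, p-1] the value is 136.
20^68 mod 137 = 136

136


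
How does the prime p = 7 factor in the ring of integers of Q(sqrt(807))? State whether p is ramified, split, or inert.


K = Q(sqrt(807)). Since d mod 4 = 3, disc(K) = 3228.
Check p | disc: 3228 mod 7 = 1.
p does not divide disc. Compute Legendre symbol (d/p):
2^((7-1)/2) mod 7 = 1
(d/p) = 1, so p splits: (p) = P*P' with e=1, f=1, g=2.
Therefore p is split.

split


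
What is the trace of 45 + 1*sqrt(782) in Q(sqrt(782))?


Tr(a + b*sqrt(d)) = (a + b*sqrt(d)) + (a - b*sqrt(d)) = 2a
= 2 * (45)
= 90

90


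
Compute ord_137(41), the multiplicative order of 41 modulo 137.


We want ord_137(41), the smallest k >= 1 with 41^k = 1 mod 137.
n = 137 = 137, phi(137) = 136; the order divides phi(n).
Divisors of 136: 1, 2, 4, 8, 17, 34, 68, 136
Repeated squaring mod 137: 41^1 = 41, 41^2 = 37, 41^4 = 136, 41^8 = 1, 41^16 = 1, 41^32 = 1, 41^64 = 1, 41^128 = 1
Test divisors in increasing order:
  k=1: 41^1 = 41 mod 137
  k=2: 41^2 = 37 mod 137
  k=4: 41^4 = 136 mod 137
  k=8: 41^8 = 1 mod 137  <- first divisor giving 1
Order = 8

8


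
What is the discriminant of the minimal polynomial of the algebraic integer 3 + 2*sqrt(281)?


The element 3 + 2*sqrt(281) has minimal polynomial:
x^2 - 6*x - 1115
Discriminant = (-6)^2 - 4*(-1115)
= 36 + 4460
= 4496

4496


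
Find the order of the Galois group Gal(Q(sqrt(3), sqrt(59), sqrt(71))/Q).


The 3 square roots of distinct primes are multiplicatively independent over Q,
so [K:Q] = 2^3 and Gal(K/Q) is isomorphic to (Z/2Z)^3.
|Gal| = 2^3 = 8

8


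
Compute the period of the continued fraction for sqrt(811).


Run the CF algorithm for sqrt(811).
a_0 = floor(sqrt(811)) = 28; set m_0=0, q_0=1.
Recurrence: m' = q*a - m,  q' = (d - m'^2)/q,  a' = floor((a_0 + m')/q').
  step 1: m=28, q=27, a=2
  step 2: m=26, q=5, a=10
  step 3: m=24, q=47, a=1
  step 4: m=23, q=6, a=8
  step 5: m=25, q=31, a=1
  step 6: m=6, q=25, a=1
  step 7: m=19, q=18, a=2
  step 8: m=17, q=29, a=1
  step 9: m=12, q=23, a=1
  step 10: m=11, q=30, a=1
  step 11: m=19, q=15, a=3
  step 12: m=26, q=9, a=6
  step 13: m=28, q=3, a=18
  step 14: m=26, q=45, a=1
  step 15: m=19, q=10, a=4
  step 16: m=21, q=37, a=1
  step 17: m=16, q=15, a=2
  step 18: m=14, q=41, a=1
  step 19: m=27, q=2, a=27
  step 20: m=27, q=41, a=1
  step 21: m=14, q=15, a=2
  step 22: m=16, q=37, a=1
  step 23: m=21, q=10, a=4
  step 24: m=19, q=45, a=1
  step 25: m=26, q=3, a=18
  step 26: m=28, q=9, a=6
  step 27: m=26, q=15, a=3
  step 28: m=19, q=30, a=1
  step 29: m=11, q=23, a=1
  step 30: m=12, q=29, a=1
  step 31: m=17, q=18, a=2
  step 32: m=19, q=25, a=1
  step 33: m=6, q=31, a=1
  step 34: m=25, q=6, a=8
  step 35: m=23, q=47, a=1
  step 36: m=24, q=5, a=10
  step 37: m=26, q=27, a=2
  step 38: m=28, q=1, a=56
a_38 = 2*a_0 = 56, so the period closes here.
sqrt(811) = [28; 2, 10, 1, 8, 1, 1, 2, 1, 1, 1, 3, 6, 18, 1, 4, 1, 2, 1, 27, 1, 2, 1, 4, 1, 18, 6, 3, 1, 1, 1, 2, 1, 1, 8, 1, 10, 2, 56]
Period length = 38

38


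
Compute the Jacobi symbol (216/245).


Compute (216/245) via quadratic reciprocity:
  pull out 2: (2/245) = -1  (since 245 mod 8 = 5)
  pull out 2: (2/245) = -1  (since 245 mod 8 = 5)
  pull out 2: (2/245) = -1  (since 245 mod 8 = 5)
  reciprocity: (27/245) -> +(245/27)
  reduce: (2/27)
  pull out 2: (2/27) = -1  (since 27 mod 8 = 3)
  (1/27) = 1
Product of signs = 1

1


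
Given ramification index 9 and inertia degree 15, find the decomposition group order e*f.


|D_P| = e * f
= 9 * 15
= 135

135


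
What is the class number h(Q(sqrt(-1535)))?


K = Q(sqrt(-1535)). d mod 4 = 1, so D = disc(K) = d = -1535
h(K) equals the number of primitive reduced positive-definite forms (a, b, c) = a*x^2 + b*x*y + c*y^2 with b^2 - 4ac = D,
where reduced means |b| <= a <= c, with b >= 0 whenever |b| = a or a = c, and primitive means gcd(a, b, c) = 1.
Reduced forces 3a^2 <= |D| = 1535, so 1 <= a <= 22; b must have the parity of D, and c = (b^2 - D)/(4a) must be an integer >= a.
Enumerate a = 1..22, b in [-a, a]:
  a=1: (1, 1, 384)  [1]
  a=2: (2, -1, 192), (2, 1, 192)  [2]
  a=3: (3, -1, 128), (3, 1, 128)  [2]
  a=4: (4, -1, 96), (4, 1, 96)  [2]
  a=5: (5, 5, 78)  [1]
  a=6: (6, -5, 65), (6, -1, 64), (6, 1, 64), (6, 5, 65)  [4]
  a=7: none
  a=8: (8, -1, 48), (8, 1, 48)  [2]
  a=9: (9, -7, 44), (9, 7, 44)  [2]
  a=10: (10, -5, 39), (10, 5, 39)  [2]
  a=11: (11, -7, 36), (11, 7, 36)  [2]
  a=12: (12, -7, 33), (12, -1, 32), (12, 1, 32), (12, 7, 33)  [4]
  a=13: (13, -5, 30), (13, 5, 30)  [2]
  a=14: none
  a=15: (15, -5, 26), (15, 5, 26)  [2]
  a=16: (16, -1, 24), (16, 1, 24)  [2]
  a=17: none
  a=18: (18, -11, 23), (18, -7, 22), (18, 7, 22), (18, 11, 23)  [4]
  a=19: (19, -17, 24), (19, 17, 24)  [2]
  a=20: (20, -15, 22), (20, 15, 22)  [2]
  a=21..22: none
Total reduced forms: 1 + 2 + 2 + 2 + 1 + 4 + 2 + 2 + 2 + 2 + 4 + 2 + 2 + 2 + 4 + 2 + 2 = 38
h = 38

38


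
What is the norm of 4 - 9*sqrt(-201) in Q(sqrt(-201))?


N(a + b*sqrt(d)) = a^2 - d*b^2
= (4)^2 - (-201)*(-9)^2
= 16 + 16281
= 16297

16297


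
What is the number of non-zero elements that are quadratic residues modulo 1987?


For prime p, the number of non-zero quadratic residues is (p-1)/2.
= (1987-1)/2
= 993

993


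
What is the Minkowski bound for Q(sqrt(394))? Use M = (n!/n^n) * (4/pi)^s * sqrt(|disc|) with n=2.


d = 394, d mod 4 = 2, so disc(K) = 4d = 1576; |disc(K)| = 1576
Real quadratic field, so n = 2, s = r2 = 0, r1 = 2
M = (n!/n^n) * (4/pi)^s * sqrt(|disc(K)|) = (2!/2^2) * (4/pi)^0 * sqrt(1576)
= 0.5 * 1.000000 * 39.698866
= 19.8494

19.8494


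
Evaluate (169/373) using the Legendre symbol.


p = 373 is prime, so compute (169/373) with the reciprocity algorithm (Jacobi-symbol steps: pull out 2s via (2/n), flip via reciprocity, reduce):
  reciprocity: (169/373) -> +(373/169)
  reduce: (35/169)
  reciprocity: (35/169) -> +(169/35)
  reduce: (29/35)
  reciprocity: (29/35) -> +(35/29)
  reduce: (6/29)
  pull out 2: (2/29) = -1  (since 29 mod 8 = 5)
  reciprocity: (3/29) -> +(29/3)
  reduce: (2/3)
  pull out 2: (2/3) = -1  (since 3 mod 8 = 3)
  (1/3) = 1
Product of signs = 1
(169/373) = 1

1


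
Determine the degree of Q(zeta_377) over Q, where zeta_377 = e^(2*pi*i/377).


The degree equals Euler's totient phi(377).
377 = 13 * 29
phi(377) = 336

336


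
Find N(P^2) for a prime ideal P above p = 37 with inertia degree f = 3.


N(P^a) = p^(a*f)
= 37^(2*3)
= 37^6
= 2565726409

2565726409


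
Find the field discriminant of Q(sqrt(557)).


For K = Q(sqrt(d)) with d squarefree: disc(K) = d if d = 1 mod 4, and disc(K) = 4d if d = 2 or 3 mod 4.
Here d = 557, and d mod 4 = 1.
d = 1 mod 4 (O_K = Z[(1+sqrt(d))/2]), so disc(K) = d = 557

557


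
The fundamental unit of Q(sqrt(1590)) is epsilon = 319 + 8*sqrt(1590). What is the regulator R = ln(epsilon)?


epsilon = 319 + 8*sqrt(1590)
= 637.9984
R = ln(637.9984)
= 6.4583

6.4583


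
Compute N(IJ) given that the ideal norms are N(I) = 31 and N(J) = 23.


N(IJ) = N(I) * N(J)
= 31 * 23
= 713

713


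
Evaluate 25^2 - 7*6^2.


x^2 - d*y^2
= 25^2 - 7*6^2
= 625 - 252
= 373

373


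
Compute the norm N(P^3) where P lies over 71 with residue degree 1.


N(P^a) = p^(a*f)
= 71^(3*1)
= 71^3
= 357911

357911


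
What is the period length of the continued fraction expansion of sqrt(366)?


Run the CF algorithm for sqrt(366).
a_0 = floor(sqrt(366)) = 19; set m_0=0, q_0=1.
Recurrence: m' = q*a - m,  q' = (d - m'^2)/q,  a' = floor((a_0 + m')/q').
  step 1: m=19, q=5, a=7
  step 2: m=16, q=22, a=1
  step 3: m=6, q=15, a=1
  step 4: m=9, q=19, a=1
  step 5: m=10, q=14, a=2
  step 6: m=18, q=3, a=12
  step 7: m=18, q=14, a=2
  step 8: m=10, q=19, a=1
  step 9: m=9, q=15, a=1
  step 10: m=6, q=22, a=1
  step 11: m=16, q=5, a=7
  step 12: m=19, q=1, a=38
a_12 = 2*a_0 = 38, so the period closes here.
sqrt(366) = [19; 7, 1, 1, 1, 2, 12, 2, 1, 1, 1, 7, 38]
Period length = 12

12


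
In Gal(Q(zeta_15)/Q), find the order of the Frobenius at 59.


The Frobenius at p in Gal(Q(zeta_n)/Q) = (Z/nZ)* is the class of p, so its order is ord_15(59), the smallest k >= 1 with 59^k = 1 mod 15.
n = 15 = 3 * 5, phi(15) = 8; the order divides phi(n).
Divisors of 8: 1, 2, 4, 8
Repeated squaring mod 15: 59^1 = 14, 59^2 = 1, 59^4 = 1, 59^8 = 1
Test divisors in increasing order:
  k=1: 59^1 = 14 mod 15
  k=2: 59^2 = 1 mod 15  <- first divisor giving 1
Order = 2

2


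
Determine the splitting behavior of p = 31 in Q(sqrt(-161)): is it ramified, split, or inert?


K = Q(sqrt(-161)). Since d mod 4 = 3, disc(K) = -644.
Check p | disc: -644 mod 31 = 7.
p does not divide disc. Compute Legendre symbol (d/p):
25^((31-1)/2) mod 31 = 1
(d/p) = 1, so p splits: (p) = P*P' with e=1, f=1, g=2.
Therefore p is split.

split


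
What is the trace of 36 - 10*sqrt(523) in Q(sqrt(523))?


Tr(a + b*sqrt(d)) = (a + b*sqrt(d)) + (a - b*sqrt(d)) = 2a
= 2 * (36)
= 72

72


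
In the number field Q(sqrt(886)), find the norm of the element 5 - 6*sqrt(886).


N(a + b*sqrt(d)) = a^2 - d*b^2
= (5)^2 - (886)*(-6)^2
= 25 - 31896
= -31871

-31871


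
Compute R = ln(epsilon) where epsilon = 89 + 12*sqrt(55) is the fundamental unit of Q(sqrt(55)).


epsilon = 89 + 12*sqrt(55)
= 177.9944
R = ln(177.9944)
= 5.1818

5.1818


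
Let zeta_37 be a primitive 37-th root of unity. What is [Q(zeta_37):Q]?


The degree equals Euler's totient phi(37).
37 = 37
phi(37) = 36

36


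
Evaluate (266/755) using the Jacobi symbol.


Compute (266/755) via quadratic reciprocity:
  pull out 2: (2/755) = -1  (since 755 mod 8 = 3)
  reciprocity: (133/755) -> +(755/133)
  reduce: (90/133)
  pull out 2: (2/133) = -1  (since 133 mod 8 = 5)
  reciprocity: (45/133) -> +(133/45)
  reduce: (43/45)
  reciprocity: (43/45) -> +(45/43)
  reduce: (2/43)
  pull out 2: (2/43) = -1  (since 43 mod 8 = 3)
  (1/43) = 1
Product of signs = -1

-1


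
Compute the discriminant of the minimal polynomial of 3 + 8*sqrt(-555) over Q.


The element 3 + 8*sqrt(-555) has minimal polynomial:
x^2 - 6*x + 35529
Discriminant = (-6)^2 - 4*(35529)
= 36 - 142116
= -142080

-142080


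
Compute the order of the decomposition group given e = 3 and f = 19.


|D_P| = e * f
= 3 * 19
= 57

57


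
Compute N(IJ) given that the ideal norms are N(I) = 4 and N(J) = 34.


N(IJ) = N(I) * N(J)
= 4 * 34
= 136

136


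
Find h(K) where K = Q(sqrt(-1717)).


K = Q(sqrt(-1717)). d mod 4 = 3, so D = disc(K) = 4d = -6868
h(K) equals the number of primitive reduced positive-definite forms (a, b, c) = a*x^2 + b*x*y + c*y^2 with b^2 - 4ac = D,
where reduced means |b| <= a <= c, with b >= 0 whenever |b| = a or a = c, and primitive means gcd(a, b, c) = 1.
Reduced forces 3a^2 <= |D| = 6868, so 1 <= a <= 47; b must have the parity of D, and c = (b^2 - D)/(4a) must be an integer >= a.
Enumerate a = 1..47, b in [-a, a]:
  a=1: (1, 0, 1717)  [1]
  a=2: (2, 2, 859)  [1]
  a=3..12: none
  a=13: (13, -10, 134), (13, 10, 134)  [2]
  a=14..16: none
  a=17: (17, 0, 101)  [1]
  a=18..22: none
  a=23: (23, -20, 79), (23, 20, 79)  [2]
  a=24..25: none
  a=26: (26, -10, 67), (26, 10, 67)  [2]
  a=27..28: none
  a=29: (29, -18, 62), (29, 18, 62)  [2]
  a=30: none
  a=31: (31, -18, 58), (31, 18, 58)  [2]
  a=32..33: none
  a=34: (34, 34, 59)  [1]
  a=35..40: none
  a=41: (41, -26, 46), (41, 26, 46)  [2]
  a=42..47: none
Total reduced forms: 1 + 1 + 2 + 1 + 2 + 2 + 2 + 2 + 1 + 2 = 16
h = 16

16


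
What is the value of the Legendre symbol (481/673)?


p = 673 is prime, so compute (481/673) with the reciprocity algorithm (Jacobi-symbol steps: pull out 2s via (2/n), flip via reciprocity, reduce):
  reciprocity: (481/673) -> +(673/481)
  reduce: (192/481)
  pull out 2: (2/481) = +1  (since 481 mod 8 = 1)
  pull out 2: (2/481) = +1  (since 481 mod 8 = 1)
  pull out 2: (2/481) = +1  (since 481 mod 8 = 1)
  pull out 2: (2/481) = +1  (since 481 mod 8 = 1)
  pull out 2: (2/481) = +1  (since 481 mod 8 = 1)
  pull out 2: (2/481) = +1  (since 481 mod 8 = 1)
  reciprocity: (3/481) -> +(481/3)
  reduce: (1/3)
  (1/3) = 1
Product of signs = 1
(481/673) = 1

1


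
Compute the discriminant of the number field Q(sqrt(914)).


For K = Q(sqrt(d)) with d squarefree: disc(K) = d if d = 1 mod 4, and disc(K) = 4d if d = 2 or 3 mod 4.
Here d = 914, and d mod 4 = 2.
d = 2 mod 4, not 1 (O_K = Z[sqrt(d)]), so disc(K) = 4d = 4 * (914) = 3656

3656


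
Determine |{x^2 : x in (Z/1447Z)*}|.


For prime p, the number of non-zero quadratic residues is (p-1)/2.
= (1447-1)/2
= 723

723


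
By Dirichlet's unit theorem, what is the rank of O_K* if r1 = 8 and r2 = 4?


By Dirichlet's unit theorem:
rank = r1 + r2 - 1
= 8 + 4 - 1
= 11

11


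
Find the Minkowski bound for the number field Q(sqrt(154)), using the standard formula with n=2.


d = 154, d mod 4 = 2, so disc(K) = 4d = 616; |disc(K)| = 616
Real quadratic field, so n = 2, s = r2 = 0, r1 = 2
M = (n!/n^n) * (4/pi)^s * sqrt(|disc(K)|) = (2!/2^2) * (4/pi)^0 * sqrt(616)
= 0.5 * 1.000000 * 24.819347
= 12.4097

12.4097


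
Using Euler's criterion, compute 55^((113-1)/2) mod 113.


p = 113 is prime and the exponent is (p-1)/2 = 56, so by Euler's criterion 55^56 = (55/113) = +1 or -1 mod 113.
Compute by square-and-multiply:
  56 = 32 + 16 + 8 (binary 111000)
  Repeated squaring mod 113: 55^1 = 55, 55^2 = 87, 55^4 = 111, 55^8 = 4, 55^16 = 16, 55^32 = 30
  55^56 = 55^32 * 55^16 * 55^8 = 30 * 16 * 4 mod 113
    30 * 16 = 480 = 28 mod 113
    28 * 4 = 112 = 112 mod 113
  55^56 = 112 mod 113
Result 112 = p - 1 = -1 mod 113: 55 is a quadratic non-residue mod 113. As a residue in [0, p-1] the value is 112.
55^56 mod 113 = 112

112


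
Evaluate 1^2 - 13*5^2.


x^2 - d*y^2
= 1^2 - 13*5^2
= 1 - 325
= -324

-324


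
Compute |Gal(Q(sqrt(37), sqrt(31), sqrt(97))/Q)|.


The 3 square roots of distinct primes are multiplicatively independent over Q,
so [K:Q] = 2^3 and Gal(K/Q) is isomorphic to (Z/2Z)^3.
|Gal| = 2^3 = 8

8


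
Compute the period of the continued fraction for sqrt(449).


Run the CF algorithm for sqrt(449).
a_0 = floor(sqrt(449)) = 21; set m_0=0, q_0=1.
Recurrence: m' = q*a - m,  q' = (d - m'^2)/q,  a' = floor((a_0 + m')/q').
  step 1: m=21, q=8, a=5
  step 2: m=19, q=11, a=3
  step 3: m=14, q=23, a=1
  step 4: m=9, q=16, a=1
  step 5: m=7, q=25, a=1
  step 6: m=18, q=5, a=7
  step 7: m=17, q=32, a=1
  step 8: m=15, q=7, a=5
  step 9: m=20, q=7, a=5
  step 10: m=15, q=32, a=1
  step 11: m=17, q=5, a=7
  step 12: m=18, q=25, a=1
  step 13: m=7, q=16, a=1
  step 14: m=9, q=23, a=1
  step 15: m=14, q=11, a=3
  step 16: m=19, q=8, a=5
  step 17: m=21, q=1, a=42
a_17 = 2*a_0 = 42, so the period closes here.
sqrt(449) = [21; 5, 3, 1, 1, 1, 7, 1, 5, 5, 1, 7, 1, 1, 1, 3, 5, 42]
Period length = 17

17


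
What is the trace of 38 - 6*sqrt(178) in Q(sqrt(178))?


Tr(a + b*sqrt(d)) = (a + b*sqrt(d)) + (a - b*sqrt(d)) = 2a
= 2 * (38)
= 76

76


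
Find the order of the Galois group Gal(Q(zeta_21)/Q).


|Gal(Q(zeta_21)/Q)| = phi(21)
= 12

12


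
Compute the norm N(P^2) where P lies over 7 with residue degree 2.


N(P^a) = p^(a*f)
= 7^(2*2)
= 7^4
= 2401

2401


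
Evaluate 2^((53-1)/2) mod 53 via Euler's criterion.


p = 53 is prime and the exponent is (p-1)/2 = 26, so by Euler's criterion 2^26 = (2/53) = +1 or -1 mod 53.
Compute by square-and-multiply:
  26 = 16 + 8 + 2 (binary 11010)
  Repeated squaring mod 53: 2^1 = 2, 2^2 = 4, 2^4 = 16, 2^8 = 44, 2^16 = 28
  2^26 = 2^16 * 2^8 * 2^2 = 28 * 44 * 4 mod 53
    28 * 44 = 1232 = 13 mod 53
    13 * 4 = 52 = 52 mod 53
  2^26 = 52 mod 53
Result 52 = p - 1 = -1 mod 53: 2 is a quadratic non-residue mod 53. As a residue in [0, p-1] the value is 52.
2^26 mod 53 = 52

52


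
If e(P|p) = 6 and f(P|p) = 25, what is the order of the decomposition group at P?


|D_P| = e * f
= 6 * 25
= 150

150


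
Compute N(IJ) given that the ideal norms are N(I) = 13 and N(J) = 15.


N(IJ) = N(I) * N(J)
= 13 * 15
= 195

195


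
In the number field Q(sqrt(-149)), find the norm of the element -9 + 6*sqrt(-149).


N(a + b*sqrt(d)) = a^2 - d*b^2
= (-9)^2 - (-149)*(6)^2
= 81 + 5364
= 5445

5445


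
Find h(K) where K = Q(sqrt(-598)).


K = Q(sqrt(-598)). d mod 4 = 2, so D = disc(K) = 4d = -2392
h(K) equals the number of primitive reduced positive-definite forms (a, b, c) = a*x^2 + b*x*y + c*y^2 with b^2 - 4ac = D,
where reduced means |b| <= a <= c, with b >= 0 whenever |b| = a or a = c, and primitive means gcd(a, b, c) = 1.
Reduced forces 3a^2 <= |D| = 2392, so 1 <= a <= 28; b must have the parity of D, and c = (b^2 - D)/(4a) must be an integer >= a.
Enumerate a = 1..28, b in [-a, a]:
  a=1: (1, 0, 598)  [1]
  a=2: (2, 0, 299)  [1]
  a=3..6: none
  a=7: (7, -4, 86), (7, 4, 86)  [2]
  a=8..12: none
  a=13: (13, 0, 46)  [1]
  a=14: (14, -4, 43), (14, 4, 43)  [2]
  a=15..22: none
  a=23: (23, 0, 26)  [1]
  a=24..28: none
Total reduced forms: 1 + 1 + 2 + 1 + 2 + 1 = 8
h = 8

8


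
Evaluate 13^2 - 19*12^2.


x^2 - d*y^2
= 13^2 - 19*12^2
= 169 - 2736
= -2567

-2567


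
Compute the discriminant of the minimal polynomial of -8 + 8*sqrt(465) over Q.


The element -8 + 8*sqrt(465) has minimal polynomial:
x^2 + 16*x - 29696
Discriminant = (16)^2 - 4*(-29696)
= 256 + 118784
= 119040

119040


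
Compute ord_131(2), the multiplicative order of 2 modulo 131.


We want ord_131(2), the smallest k >= 1 with 2^k = 1 mod 131.
n = 131 = 131, phi(131) = 130; the order divides phi(n).
Divisors of 130: 1, 2, 5, 10, 13, 26, 65, 130
Repeated squaring mod 131: 2^1 = 2, 2^2 = 4, 2^4 = 16, 2^8 = 125, 2^16 = 36, 2^32 = 117, 2^64 = 65, 2^128 = 33
Test divisors in increasing order:
  k=1: 2^1 = 2 mod 131
  k=2: 2^2 = 4 mod 131
  k=5: 2^5 = 16 * 2 = 32 mod 131
  k=10: 2^10 = 125 * 4 = 107 mod 131
  k=13: 2^13 = 125 * 16 * 2 = 70 mod 131
  k=26: 2^26 = 36 * 125 * 4 = 53 mod 131
  k=65: 2^65 = 65 * 2 = 130 mod 131
  k=130: 2^130 = 33 * 4 = 1 mod 131  <- first divisor giving 1
Order = 130

130


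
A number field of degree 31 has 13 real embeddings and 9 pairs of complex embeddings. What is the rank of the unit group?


By Dirichlet's unit theorem:
rank = r1 + r2 - 1
= 13 + 9 - 1
= 21

21


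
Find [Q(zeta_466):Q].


The degree equals Euler's totient phi(466).
466 = 2 * 233
phi(466) = 232

232


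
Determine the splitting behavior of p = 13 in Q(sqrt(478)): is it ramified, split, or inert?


K = Q(sqrt(478)). Since d mod 4 = 2, disc(K) = 1912.
Check p | disc: 1912 mod 13 = 1.
p does not divide disc. Compute Legendre symbol (d/p):
10^((13-1)/2) mod 13 = 1
(d/p) = 1, so p splits: (p) = P*P' with e=1, f=1, g=2.
Therefore p is split.

split


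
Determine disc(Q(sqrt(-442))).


For K = Q(sqrt(d)) with d squarefree: disc(K) = d if d = 1 mod 4, and disc(K) = 4d if d = 2 or 3 mod 4.
Here d = -442, and d mod 4 = 2.
d = 2 mod 4, not 1 (O_K = Z[sqrt(d)]), so disc(K) = 4d = 4 * (-442) = -1768

-1768


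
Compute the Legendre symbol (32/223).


p = 223 is prime, so compute (32/223) with the reciprocity algorithm (Jacobi-symbol steps: pull out 2s via (2/n), flip via reciprocity, reduce):
  pull out 2: (2/223) = +1  (since 223 mod 8 = 7)
  pull out 2: (2/223) = +1  (since 223 mod 8 = 7)
  pull out 2: (2/223) = +1  (since 223 mod 8 = 7)
  pull out 2: (2/223) = +1  (since 223 mod 8 = 7)
  pull out 2: (2/223) = +1  (since 223 mod 8 = 7)
  (1/223) = 1
Product of signs = 1
(32/223) = 1

1


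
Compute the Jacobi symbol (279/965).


Compute (279/965) via quadratic reciprocity:
  reciprocity: (279/965) -> +(965/279)
  reduce: (128/279)
  pull out 2: (2/279) = +1  (since 279 mod 8 = 7)
  pull out 2: (2/279) = +1  (since 279 mod 8 = 7)
  pull out 2: (2/279) = +1  (since 279 mod 8 = 7)
  pull out 2: (2/279) = +1  (since 279 mod 8 = 7)
  pull out 2: (2/279) = +1  (since 279 mod 8 = 7)
  pull out 2: (2/279) = +1  (since 279 mod 8 = 7)
  pull out 2: (2/279) = +1  (since 279 mod 8 = 7)
  (1/279) = 1
Product of signs = 1

1


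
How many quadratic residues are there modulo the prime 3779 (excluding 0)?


For prime p, the number of non-zero quadratic residues is (p-1)/2.
= (3779-1)/2
= 1889

1889


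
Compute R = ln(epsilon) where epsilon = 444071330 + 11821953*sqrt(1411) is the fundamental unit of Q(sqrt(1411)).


epsilon = 444071330 + 11821953*sqrt(1411)
= 8.8814e+08
R = ln(8.8814e+08)
= 20.6046

20.6046


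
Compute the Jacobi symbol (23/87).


Compute (23/87) via quadratic reciprocity:
  reciprocity: (23/87) -> -(87/23)
  reduce: (18/23)
  pull out 2: (2/23) = +1  (since 23 mod 8 = 7)
  reciprocity: (9/23) -> +(23/9)
  reduce: (5/9)
  reciprocity: (5/9) -> +(9/5)
  reduce: (4/5)
  pull out 2: (2/5) = -1  (since 5 mod 8 = 5)
  pull out 2: (2/5) = -1  (since 5 mod 8 = 5)
  (1/5) = 1
Product of signs = -1

-1


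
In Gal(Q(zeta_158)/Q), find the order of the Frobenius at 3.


The Frobenius at p in Gal(Q(zeta_n)/Q) = (Z/nZ)* is the class of p, so its order is ord_158(3), the smallest k >= 1 with 3^k = 1 mod 158.
n = 158 = 2 * 79, phi(158) = 78; the order divides phi(n).
Divisors of 78: 1, 2, 3, 6, 13, 26, 39, 78
Repeated squaring mod 158: 3^1 = 3, 3^2 = 9, 3^4 = 81, 3^8 = 83, 3^16 = 95, 3^32 = 19, 3^64 = 45
Test divisors in increasing order:
  k=1: 3^1 = 3 mod 158
  k=2: 3^2 = 9 mod 158
  k=3: 3^3 = 9 * 3 = 27 mod 158
  k=6: 3^6 = 81 * 9 = 97 mod 158
  k=13: 3^13 = 83 * 81 * 3 = 103 mod 158
  k=26: 3^26 = 95 * 83 * 9 = 23 mod 158
  k=39: 3^39 = 19 * 81 * 9 * 3 = 157 mod 158
  k=78: 3^78 = 45 * 83 * 81 * 9 = 1 mod 158  <- first divisor giving 1
Order = 78

78


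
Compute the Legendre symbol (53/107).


p = 107 is prime, so compute (53/107) with the reciprocity algorithm (Jacobi-symbol steps: pull out 2s via (2/n), flip via reciprocity, reduce):
  reciprocity: (53/107) -> +(107/53)
  reduce: (1/53)
  (1/53) = 1
Product of signs = 1
(53/107) = 1

1


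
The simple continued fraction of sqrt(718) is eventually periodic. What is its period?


Run the CF algorithm for sqrt(718).
a_0 = floor(sqrt(718)) = 26; set m_0=0, q_0=1.
Recurrence: m' = q*a - m,  q' = (d - m'^2)/q,  a' = floor((a_0 + m')/q').
  step 1: m=26, q=42, a=1
  step 2: m=16, q=11, a=3
  step 3: m=17, q=39, a=1
  step 4: m=22, q=6, a=8
  step 5: m=26, q=7, a=7
  step 6: m=23, q=27, a=1
  step 7: m=4, q=26, a=1
  step 8: m=22, q=9, a=5
  step 9: m=23, q=21, a=2
  step 10: m=19, q=17, a=2
  step 11: m=15, q=29, a=1
  step 12: m=14, q=18, a=2
  step 13: m=22, q=13, a=3
  step 14: m=17, q=33, a=1
  step 15: m=16, q=14, a=3
  step 16: m=26, q=3, a=17
  step 17: m=25, q=31, a=1
  step 18: m=6, q=22, a=1
  step 19: m=16, q=21, a=2
  step 20: m=26, q=2, a=26
  step 21: m=26, q=21, a=2
  step 22: m=16, q=22, a=1
  step 23: m=6, q=31, a=1
  step 24: m=25, q=3, a=17
  step 25: m=26, q=14, a=3
  step 26: m=16, q=33, a=1
  step 27: m=17, q=13, a=3
  step 28: m=22, q=18, a=2
  step 29: m=14, q=29, a=1
  step 30: m=15, q=17, a=2
  step 31: m=19, q=21, a=2
  step 32: m=23, q=9, a=5
  step 33: m=22, q=26, a=1
  step 34: m=4, q=27, a=1
  step 35: m=23, q=7, a=7
  step 36: m=26, q=6, a=8
  step 37: m=22, q=39, a=1
  step 38: m=17, q=11, a=3
  step 39: m=16, q=42, a=1
  step 40: m=26, q=1, a=52
a_40 = 2*a_0 = 52, so the period closes here.
sqrt(718) = [26; 1, 3, 1, 8, 7, 1, 1, 5, 2, 2, 1, 2, 3, 1, 3, 17, 1, 1, 2, 26, 2, 1, 1, 17, 3, 1, 3, 2, 1, 2, 2, 5, 1, 1, 7, 8, 1, 3, 1, 52]
Period length = 40

40


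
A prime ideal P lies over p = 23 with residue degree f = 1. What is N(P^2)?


N(P^a) = p^(a*f)
= 23^(2*1)
= 23^2
= 529

529


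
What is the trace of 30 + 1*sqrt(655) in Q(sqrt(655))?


Tr(a + b*sqrt(d)) = (a + b*sqrt(d)) + (a - b*sqrt(d)) = 2a
= 2 * (30)
= 60

60


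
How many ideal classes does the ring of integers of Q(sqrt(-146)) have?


K = Q(sqrt(-146)). d mod 4 = 2, so D = disc(K) = 4d = -584
h(K) equals the number of primitive reduced positive-definite forms (a, b, c) = a*x^2 + b*x*y + c*y^2 with b^2 - 4ac = D,
where reduced means |b| <= a <= c, with b >= 0 whenever |b| = a or a = c, and primitive means gcd(a, b, c) = 1.
Reduced forces 3a^2 <= |D| = 584, so 1 <= a <= 13; b must have the parity of D, and c = (b^2 - D)/(4a) must be an integer >= a.
Enumerate a = 1..13, b in [-a, a]:
  a=1: (1, 0, 146)  [1]
  a=2: (2, 0, 73)  [1]
  a=3: (3, -2, 49), (3, 2, 49)  [2]
  a=4: none
  a=5: (5, -4, 30), (5, 4, 30)  [2]
  a=6: (6, -4, 25), (6, 4, 25)  [2]
  a=7: (7, -2, 21), (7, 2, 21)  [2]
  a=8: none
  a=9: (9, -8, 18), (9, 8, 18)  [2]
  a=10: (10, -4, 15), (10, 4, 15)  [2]
  a=11..12: none
  a=13: (13, -12, 14), (13, 12, 14)  [2]
Total reduced forms: 1 + 1 + 2 + 2 + 2 + 2 + 2 + 2 + 2 = 16
h = 16

16


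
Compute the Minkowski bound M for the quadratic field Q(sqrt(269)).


d = 269, d mod 4 = 1, so disc(K) = d = 269; |disc(K)| = 269
Real quadratic field, so n = 2, s = r2 = 0, r1 = 2
M = (n!/n^n) * (4/pi)^s * sqrt(|disc(K)|) = (2!/2^2) * (4/pi)^0 * sqrt(269)
= 0.5 * 1.000000 * 16.401219
= 8.2006

8.2006


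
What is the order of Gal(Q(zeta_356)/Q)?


|Gal(Q(zeta_356)/Q)| = phi(356)
= 176

176


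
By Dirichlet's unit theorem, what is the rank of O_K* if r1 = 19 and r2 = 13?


By Dirichlet's unit theorem:
rank = r1 + r2 - 1
= 19 + 13 - 1
= 31

31


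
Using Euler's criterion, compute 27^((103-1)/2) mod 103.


p = 103 is prime and the exponent is (p-1)/2 = 51, so by Euler's criterion 27^51 = (27/103) = +1 or -1 mod 103.
Compute by square-and-multiply:
  51 = 32 + 16 + 2 + 1 (binary 110011)
  Repeated squaring mod 103: 27^1 = 27, 27^2 = 8, 27^4 = 64, 27^8 = 79, 27^16 = 61, 27^32 = 13
  27^51 = 27^32 * 27^16 * 27^2 * 27^1 = 13 * 61 * 8 * 27 mod 103
    13 * 61 = 793 = 72 mod 103
    72 * 8 = 576 = 61 mod 103
    61 * 27 = 1647 = 102 mod 103
  27^51 = 102 mod 103
Result 102 = p - 1 = -1 mod 103: 27 is a quadratic non-residue mod 103. As a residue in [0, p-1] the value is 102.
27^51 mod 103 = 102

102


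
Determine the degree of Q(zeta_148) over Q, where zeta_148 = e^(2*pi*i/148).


The degree equals Euler's totient phi(148).
148 = 2^2 * 37
phi(148) = 72

72


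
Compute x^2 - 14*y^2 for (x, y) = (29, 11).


x^2 - d*y^2
= 29^2 - 14*11^2
= 841 - 1694
= -853

-853


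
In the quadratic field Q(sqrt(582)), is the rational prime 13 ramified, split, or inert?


K = Q(sqrt(582)). Since d mod 4 = 2, disc(K) = 2328.
Check p | disc: 2328 mod 13 = 1.
p does not divide disc. Compute Legendre symbol (d/p):
10^((13-1)/2) mod 13 = 1
(d/p) = 1, so p splits: (p) = P*P' with e=1, f=1, g=2.
Therefore p is split.

split
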